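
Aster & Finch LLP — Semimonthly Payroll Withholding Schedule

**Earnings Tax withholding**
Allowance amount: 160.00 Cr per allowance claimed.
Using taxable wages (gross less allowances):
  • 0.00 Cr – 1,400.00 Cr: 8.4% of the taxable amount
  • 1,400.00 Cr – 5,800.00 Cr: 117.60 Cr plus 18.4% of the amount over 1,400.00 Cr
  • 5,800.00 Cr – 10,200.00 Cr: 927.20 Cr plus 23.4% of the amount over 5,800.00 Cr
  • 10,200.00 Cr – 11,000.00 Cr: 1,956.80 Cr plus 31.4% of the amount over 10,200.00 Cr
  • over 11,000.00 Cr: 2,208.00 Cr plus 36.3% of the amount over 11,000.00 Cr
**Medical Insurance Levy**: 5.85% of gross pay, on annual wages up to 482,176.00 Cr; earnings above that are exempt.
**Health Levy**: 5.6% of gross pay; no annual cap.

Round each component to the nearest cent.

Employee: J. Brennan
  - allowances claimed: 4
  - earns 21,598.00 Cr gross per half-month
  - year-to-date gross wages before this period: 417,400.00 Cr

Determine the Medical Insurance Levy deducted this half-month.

1,263.48 Cr

Medical Insurance Levy: 5.85% × 21,598.00 Cr = 1,263.48 Cr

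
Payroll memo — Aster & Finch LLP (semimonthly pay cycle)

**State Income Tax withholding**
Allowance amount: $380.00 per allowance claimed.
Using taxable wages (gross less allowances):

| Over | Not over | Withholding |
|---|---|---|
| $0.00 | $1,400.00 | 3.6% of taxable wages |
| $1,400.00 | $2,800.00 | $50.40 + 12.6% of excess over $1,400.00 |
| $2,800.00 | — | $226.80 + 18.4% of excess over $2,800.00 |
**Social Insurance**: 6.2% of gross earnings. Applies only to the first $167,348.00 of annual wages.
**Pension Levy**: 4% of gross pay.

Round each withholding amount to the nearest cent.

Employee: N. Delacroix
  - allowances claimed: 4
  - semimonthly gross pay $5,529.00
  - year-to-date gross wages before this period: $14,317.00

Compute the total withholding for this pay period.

$1,013.22

State Income Tax: taxable = $5,529.00 − 4×$380.00 = $4,009.00
  $226.80 + 18.4% × ($4,009.00 − $2,800.00) = $226.80 + 18.4% × $1,209.00 = $449.26
Social Insurance: 6.2% × $5,529.00 = $342.80
Pension Levy: 4% × $5,529.00 = $221.16
Total: $449.26 + $342.80 + $221.16 = $1,013.22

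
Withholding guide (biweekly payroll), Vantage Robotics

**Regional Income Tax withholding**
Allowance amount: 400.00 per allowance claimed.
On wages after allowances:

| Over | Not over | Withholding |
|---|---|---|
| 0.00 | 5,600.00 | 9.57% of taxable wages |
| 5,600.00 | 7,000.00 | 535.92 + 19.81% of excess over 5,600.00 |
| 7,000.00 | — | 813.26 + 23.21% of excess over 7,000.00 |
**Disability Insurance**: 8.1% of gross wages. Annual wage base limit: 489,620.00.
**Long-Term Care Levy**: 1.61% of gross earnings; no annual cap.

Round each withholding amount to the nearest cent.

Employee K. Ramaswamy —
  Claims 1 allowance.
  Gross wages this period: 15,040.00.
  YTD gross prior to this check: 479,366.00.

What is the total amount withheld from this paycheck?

Regional Income Tax: taxable = 15,040.00 − 1×400.00 = 14,640.00
  813.26 + 23.21% × (14,640.00 − 7,000.00) = 813.26 + 23.21% × 7,640.00 = 2,586.50
Disability Insurance: cap 489,620.00 − YTD 479,366.00 = 10,254.00 subject; 8.1% × 10,254.00 = 830.57
Long-Term Care Levy: 1.61% × 15,040.00 = 242.14
Total: 2,586.50 + 830.57 + 242.14 = 3,659.21

3,659.21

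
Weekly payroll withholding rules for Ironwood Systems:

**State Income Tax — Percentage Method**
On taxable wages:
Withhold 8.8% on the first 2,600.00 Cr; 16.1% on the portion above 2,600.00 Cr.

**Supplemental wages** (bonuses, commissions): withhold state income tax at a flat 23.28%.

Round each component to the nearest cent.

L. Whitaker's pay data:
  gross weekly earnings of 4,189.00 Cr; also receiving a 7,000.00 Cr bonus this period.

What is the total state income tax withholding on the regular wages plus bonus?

2,114.23 Cr

State Income Tax: taxable = 4,189.00 Cr
  228.80 Cr + 16.1% × (4,189.00 Cr − 2,600.00 Cr) = 228.80 Cr + 16.1% × 1,589.00 Cr = 484.63 Cr
Supplemental (23.28% flat on bonus): 23.28% × 7,000.00 Cr = 1,629.60 Cr
Total state income tax: 484.63 Cr + 1,629.60 Cr = 2,114.23 Cr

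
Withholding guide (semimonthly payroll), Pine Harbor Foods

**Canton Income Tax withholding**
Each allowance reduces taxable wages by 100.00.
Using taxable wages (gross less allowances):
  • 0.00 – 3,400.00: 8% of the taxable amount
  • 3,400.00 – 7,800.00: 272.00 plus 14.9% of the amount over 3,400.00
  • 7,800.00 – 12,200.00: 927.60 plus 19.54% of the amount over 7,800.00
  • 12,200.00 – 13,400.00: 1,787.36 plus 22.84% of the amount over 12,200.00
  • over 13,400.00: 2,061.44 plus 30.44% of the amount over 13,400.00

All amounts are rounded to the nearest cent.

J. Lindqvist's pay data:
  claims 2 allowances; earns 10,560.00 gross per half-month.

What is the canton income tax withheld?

1,427.82

Canton Income Tax: taxable = 10,560.00 − 2×100.00 = 10,360.00
  927.60 + 19.54% × (10,360.00 − 7,800.00) = 927.60 + 19.54% × 2,560.00 = 1,427.82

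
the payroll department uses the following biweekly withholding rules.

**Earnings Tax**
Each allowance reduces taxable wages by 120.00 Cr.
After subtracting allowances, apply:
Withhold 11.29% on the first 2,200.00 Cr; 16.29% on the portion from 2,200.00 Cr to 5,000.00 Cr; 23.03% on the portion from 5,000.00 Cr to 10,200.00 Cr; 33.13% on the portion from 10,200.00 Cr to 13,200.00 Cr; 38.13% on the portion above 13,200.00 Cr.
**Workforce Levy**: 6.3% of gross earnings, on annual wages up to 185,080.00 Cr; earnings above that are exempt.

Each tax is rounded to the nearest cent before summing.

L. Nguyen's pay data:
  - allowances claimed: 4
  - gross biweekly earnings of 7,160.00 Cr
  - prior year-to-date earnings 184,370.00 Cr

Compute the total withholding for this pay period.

1,136.13 Cr

Earnings Tax: taxable = 7,160.00 Cr − 4×120.00 Cr = 6,680.00 Cr
  704.50 Cr + 23.03% × (6,680.00 Cr − 5,000.00 Cr) = 704.50 Cr + 23.03% × 1,680.00 Cr = 1,091.40 Cr
Workforce Levy: cap 185,080.00 Cr − YTD 184,370.00 Cr = 710.00 Cr subject; 6.3% × 710.00 Cr = 44.73 Cr
Total: 1,091.40 Cr + 44.73 Cr = 1,136.13 Cr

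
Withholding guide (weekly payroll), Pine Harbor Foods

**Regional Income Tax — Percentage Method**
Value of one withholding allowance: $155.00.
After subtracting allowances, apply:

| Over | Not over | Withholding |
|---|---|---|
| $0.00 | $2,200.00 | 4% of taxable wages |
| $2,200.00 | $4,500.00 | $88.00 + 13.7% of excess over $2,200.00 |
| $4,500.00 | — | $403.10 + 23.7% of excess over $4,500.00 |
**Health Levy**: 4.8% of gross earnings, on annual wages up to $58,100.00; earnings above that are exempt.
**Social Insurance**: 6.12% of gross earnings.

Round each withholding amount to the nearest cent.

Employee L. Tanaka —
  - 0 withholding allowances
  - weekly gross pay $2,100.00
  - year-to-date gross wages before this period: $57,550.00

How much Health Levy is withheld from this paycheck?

Health Levy: cap $58,100.00 − YTD $57,550.00 = $550.00 subject; 4.8% × $550.00 = $26.40

$26.40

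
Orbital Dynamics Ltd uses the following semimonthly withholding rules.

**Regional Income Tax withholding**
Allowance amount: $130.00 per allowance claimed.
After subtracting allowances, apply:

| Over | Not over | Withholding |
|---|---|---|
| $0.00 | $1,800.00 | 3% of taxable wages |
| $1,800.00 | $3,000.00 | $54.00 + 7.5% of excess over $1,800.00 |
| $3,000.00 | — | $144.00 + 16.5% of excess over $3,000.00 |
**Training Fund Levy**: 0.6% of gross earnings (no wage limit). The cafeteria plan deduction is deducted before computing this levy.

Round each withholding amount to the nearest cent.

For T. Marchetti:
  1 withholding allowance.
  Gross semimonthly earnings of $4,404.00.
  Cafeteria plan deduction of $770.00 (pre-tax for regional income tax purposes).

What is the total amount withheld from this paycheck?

Regional Income Tax: taxable = $4,404.00 − $770.00 − 1×$130.00 = $3,504.00
  $144.00 + 16.5% × ($3,504.00 − $3,000.00) = $144.00 + 16.5% × $504.00 = $227.16
Training Fund Levy: 0.6% × $3,634.00 = $21.80
Total: $227.16 + $21.80 = $248.96

$248.96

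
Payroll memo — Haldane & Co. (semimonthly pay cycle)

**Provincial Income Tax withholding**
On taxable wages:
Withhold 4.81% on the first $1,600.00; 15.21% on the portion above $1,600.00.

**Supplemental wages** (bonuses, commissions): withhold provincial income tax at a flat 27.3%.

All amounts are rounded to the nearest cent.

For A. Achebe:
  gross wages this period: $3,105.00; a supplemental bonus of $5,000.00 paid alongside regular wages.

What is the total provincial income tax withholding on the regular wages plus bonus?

Provincial Income Tax: taxable = $3,105.00
  $76.96 + 15.21% × ($3,105.00 − $1,600.00) = $76.96 + 15.21% × $1,505.00 = $305.87
Supplemental (27.3% flat on bonus): 27.3% × $5,000.00 = $1,365.00
Total provincial income tax: $305.87 + $1,365.00 = $1,670.87

$1,670.87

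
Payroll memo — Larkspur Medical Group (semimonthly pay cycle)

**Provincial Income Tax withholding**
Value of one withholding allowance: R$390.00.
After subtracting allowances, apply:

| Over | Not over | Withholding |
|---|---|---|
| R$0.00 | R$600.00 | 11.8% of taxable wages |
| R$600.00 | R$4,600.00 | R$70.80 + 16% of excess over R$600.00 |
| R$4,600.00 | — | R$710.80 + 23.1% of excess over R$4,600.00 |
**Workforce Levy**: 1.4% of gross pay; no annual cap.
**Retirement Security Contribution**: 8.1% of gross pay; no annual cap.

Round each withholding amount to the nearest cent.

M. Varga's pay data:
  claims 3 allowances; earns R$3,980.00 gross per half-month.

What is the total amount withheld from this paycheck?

Provincial Income Tax: taxable = R$3,980.00 − 3×R$390.00 = R$2,810.00
  R$70.80 + 16% × (R$2,810.00 − R$600.00) = R$70.80 + 16% × R$2,210.00 = R$424.40
Workforce Levy: 1.4% × R$3,980.00 = R$55.72
Retirement Security Contribution: 8.1% × R$3,980.00 = R$322.38
Total: R$424.40 + R$55.72 + R$322.38 = R$802.50

R$802.50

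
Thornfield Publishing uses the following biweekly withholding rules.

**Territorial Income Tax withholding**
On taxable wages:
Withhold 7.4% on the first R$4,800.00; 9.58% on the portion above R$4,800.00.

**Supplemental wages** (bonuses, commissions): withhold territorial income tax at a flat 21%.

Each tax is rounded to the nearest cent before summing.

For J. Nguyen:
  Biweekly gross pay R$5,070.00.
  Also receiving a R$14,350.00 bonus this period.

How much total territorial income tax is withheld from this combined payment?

R$3,394.57

Territorial Income Tax: taxable = R$5,070.00
  R$355.20 + 9.58% × (R$5,070.00 − R$4,800.00) = R$355.20 + 9.58% × R$270.00 = R$381.07
Supplemental (21% flat on bonus): 21% × R$14,350.00 = R$3,013.50
Total territorial income tax: R$381.07 + R$3,013.50 = R$3,394.57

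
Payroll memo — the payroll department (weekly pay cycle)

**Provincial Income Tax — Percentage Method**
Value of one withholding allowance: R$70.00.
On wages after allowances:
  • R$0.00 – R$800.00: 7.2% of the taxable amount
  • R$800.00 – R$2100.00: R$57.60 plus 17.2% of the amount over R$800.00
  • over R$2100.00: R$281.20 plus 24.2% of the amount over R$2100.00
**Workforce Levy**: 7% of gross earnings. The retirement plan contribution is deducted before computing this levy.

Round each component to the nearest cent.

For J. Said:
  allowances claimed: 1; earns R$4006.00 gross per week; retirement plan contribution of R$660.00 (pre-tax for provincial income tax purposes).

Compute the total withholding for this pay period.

R$800.01

Provincial Income Tax: taxable = R$4006.00 − R$660.00 − 1×R$70.00 = R$3276.00
  R$281.20 + 24.2% × (R$3276.00 − R$2100.00) = R$281.20 + 24.2% × R$1176.00 = R$565.79
Workforce Levy: 7% × R$3346.00 = R$234.22
Total: R$565.79 + R$234.22 = R$800.01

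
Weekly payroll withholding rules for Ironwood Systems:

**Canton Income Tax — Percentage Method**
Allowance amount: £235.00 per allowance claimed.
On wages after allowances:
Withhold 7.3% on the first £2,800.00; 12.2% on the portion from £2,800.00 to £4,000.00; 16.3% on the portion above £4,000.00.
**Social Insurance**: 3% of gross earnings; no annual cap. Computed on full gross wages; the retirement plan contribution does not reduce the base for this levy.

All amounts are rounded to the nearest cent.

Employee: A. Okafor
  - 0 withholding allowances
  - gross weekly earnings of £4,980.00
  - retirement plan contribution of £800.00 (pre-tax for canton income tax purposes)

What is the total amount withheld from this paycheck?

Canton Income Tax: taxable = £4,980.00 − £800.00 = £4,180.00
  £350.80 + 16.3% × (£4,180.00 − £4,000.00) = £350.80 + 16.3% × £180.00 = £380.14
Social Insurance: 3% × £4,980.00 = £149.40
Total: £380.14 + £149.40 = £529.54

£529.54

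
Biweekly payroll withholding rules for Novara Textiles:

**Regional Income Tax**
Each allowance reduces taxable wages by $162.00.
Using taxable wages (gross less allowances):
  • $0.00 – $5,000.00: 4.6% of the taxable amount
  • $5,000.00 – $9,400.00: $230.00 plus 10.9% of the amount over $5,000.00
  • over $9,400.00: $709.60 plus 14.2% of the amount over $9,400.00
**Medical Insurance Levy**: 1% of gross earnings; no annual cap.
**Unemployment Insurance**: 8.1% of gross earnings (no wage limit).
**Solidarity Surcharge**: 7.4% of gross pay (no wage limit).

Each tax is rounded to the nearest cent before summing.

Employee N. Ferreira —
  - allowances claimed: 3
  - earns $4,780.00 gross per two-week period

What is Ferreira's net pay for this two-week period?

Regional Income Tax: taxable = $4,780.00 − 3×$162.00 = $4,294.00
  4.6% × $4,294.00 = $197.52
Medical Insurance Levy: 1% × $4,780.00 = $47.80
Unemployment Insurance: 8.1% × $4,780.00 = $387.18
Solidarity Surcharge: 7.4% × $4,780.00 = $353.72
Total withheld: $197.52 + $47.80 + $387.18 + $353.72 = $986.22
Net pay: $4,780.00 − $986.22 = $3,793.78

$3,793.78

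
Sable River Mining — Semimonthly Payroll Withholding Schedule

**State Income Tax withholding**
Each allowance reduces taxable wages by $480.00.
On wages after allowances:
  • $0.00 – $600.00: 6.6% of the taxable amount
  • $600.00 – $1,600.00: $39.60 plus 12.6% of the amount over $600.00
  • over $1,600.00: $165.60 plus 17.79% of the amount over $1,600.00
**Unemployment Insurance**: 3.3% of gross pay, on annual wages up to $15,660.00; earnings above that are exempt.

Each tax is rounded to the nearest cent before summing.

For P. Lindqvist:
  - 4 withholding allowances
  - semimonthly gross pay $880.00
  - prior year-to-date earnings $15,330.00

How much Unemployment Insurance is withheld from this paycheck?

Unemployment Insurance: cap $15,660.00 − YTD $15,330.00 = $330.00 subject; 3.3% × $330.00 = $10.89

$10.89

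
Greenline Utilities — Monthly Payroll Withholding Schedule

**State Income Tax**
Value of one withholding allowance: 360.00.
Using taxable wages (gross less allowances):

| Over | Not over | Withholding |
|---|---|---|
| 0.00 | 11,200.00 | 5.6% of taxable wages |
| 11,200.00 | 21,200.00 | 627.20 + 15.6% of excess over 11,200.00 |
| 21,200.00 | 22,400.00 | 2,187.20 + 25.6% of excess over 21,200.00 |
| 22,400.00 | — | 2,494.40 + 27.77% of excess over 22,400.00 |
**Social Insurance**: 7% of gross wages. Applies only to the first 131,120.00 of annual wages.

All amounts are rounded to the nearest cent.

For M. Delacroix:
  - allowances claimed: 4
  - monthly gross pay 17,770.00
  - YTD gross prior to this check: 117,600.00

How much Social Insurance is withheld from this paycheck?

Social Insurance: cap 131,120.00 − YTD 117,600.00 = 13,520.00 subject; 7% × 13,520.00 = 946.40

946.40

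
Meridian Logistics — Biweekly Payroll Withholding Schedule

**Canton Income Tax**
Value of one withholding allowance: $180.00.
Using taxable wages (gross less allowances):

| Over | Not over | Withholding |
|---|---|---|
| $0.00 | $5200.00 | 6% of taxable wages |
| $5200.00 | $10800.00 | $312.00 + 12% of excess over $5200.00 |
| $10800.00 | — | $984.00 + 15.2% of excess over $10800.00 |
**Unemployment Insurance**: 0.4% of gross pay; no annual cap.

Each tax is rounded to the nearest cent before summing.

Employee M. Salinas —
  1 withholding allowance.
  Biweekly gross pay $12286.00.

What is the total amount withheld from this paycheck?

$1231.65

Canton Income Tax: taxable = $12286.00 − 1×$180.00 = $12106.00
  $984.00 + 15.2% × ($12106.00 − $10800.00) = $984.00 + 15.2% × $1306.00 = $1182.51
Unemployment Insurance: 0.4% × $12286.00 = $49.14
Total: $1182.51 + $49.14 = $1231.65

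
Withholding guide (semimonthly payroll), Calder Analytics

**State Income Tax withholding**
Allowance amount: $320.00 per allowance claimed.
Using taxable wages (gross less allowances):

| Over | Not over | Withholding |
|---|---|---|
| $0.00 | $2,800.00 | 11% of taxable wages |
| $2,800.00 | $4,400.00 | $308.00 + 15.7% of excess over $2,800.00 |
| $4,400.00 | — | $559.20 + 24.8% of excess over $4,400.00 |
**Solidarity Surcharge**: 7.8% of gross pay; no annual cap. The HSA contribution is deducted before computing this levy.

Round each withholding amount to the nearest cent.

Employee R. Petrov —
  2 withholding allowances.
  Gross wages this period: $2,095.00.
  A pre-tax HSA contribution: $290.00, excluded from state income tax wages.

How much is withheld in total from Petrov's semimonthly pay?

$268.94

State Income Tax: taxable = $2,095.00 − $290.00 − 2×$320.00 = $1,165.00
  11% × $1,165.00 = $128.15
Solidarity Surcharge: 7.8% × $1,805.00 = $140.79
Total: $128.15 + $140.79 = $268.94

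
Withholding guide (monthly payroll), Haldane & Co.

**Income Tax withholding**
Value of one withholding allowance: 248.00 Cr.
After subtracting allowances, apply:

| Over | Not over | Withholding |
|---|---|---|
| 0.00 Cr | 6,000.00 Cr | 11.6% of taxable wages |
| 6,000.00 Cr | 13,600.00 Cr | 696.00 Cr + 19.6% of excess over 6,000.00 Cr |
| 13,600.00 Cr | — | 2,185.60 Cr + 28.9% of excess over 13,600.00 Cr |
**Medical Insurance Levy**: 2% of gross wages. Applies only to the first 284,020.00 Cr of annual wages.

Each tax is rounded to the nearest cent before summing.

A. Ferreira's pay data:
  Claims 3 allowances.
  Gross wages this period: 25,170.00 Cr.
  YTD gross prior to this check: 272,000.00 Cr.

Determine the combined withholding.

Income Tax: taxable = 25,170.00 Cr − 3×248.00 Cr = 24,426.00 Cr
  2,185.60 Cr + 28.9% × (24,426.00 Cr − 13,600.00 Cr) = 2,185.60 Cr + 28.9% × 10,826.00 Cr = 5,314.31 Cr
Medical Insurance Levy: cap 284,020.00 Cr − YTD 272,000.00 Cr = 12,020.00 Cr subject; 2% × 12,020.00 Cr = 240.40 Cr
Total: 5,314.31 Cr + 240.40 Cr = 5,554.71 Cr

5,554.71 Cr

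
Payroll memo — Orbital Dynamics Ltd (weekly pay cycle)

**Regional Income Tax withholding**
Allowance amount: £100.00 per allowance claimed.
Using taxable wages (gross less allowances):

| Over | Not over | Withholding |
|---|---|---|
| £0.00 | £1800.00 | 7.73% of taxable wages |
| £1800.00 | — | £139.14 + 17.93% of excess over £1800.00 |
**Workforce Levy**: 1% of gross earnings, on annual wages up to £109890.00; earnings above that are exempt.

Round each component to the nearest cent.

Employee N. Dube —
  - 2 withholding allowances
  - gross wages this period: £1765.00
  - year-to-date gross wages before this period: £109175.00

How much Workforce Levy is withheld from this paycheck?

Workforce Levy: cap £109890.00 − YTD £109175.00 = £715.00 subject; 1% × £715.00 = £7.15

£7.15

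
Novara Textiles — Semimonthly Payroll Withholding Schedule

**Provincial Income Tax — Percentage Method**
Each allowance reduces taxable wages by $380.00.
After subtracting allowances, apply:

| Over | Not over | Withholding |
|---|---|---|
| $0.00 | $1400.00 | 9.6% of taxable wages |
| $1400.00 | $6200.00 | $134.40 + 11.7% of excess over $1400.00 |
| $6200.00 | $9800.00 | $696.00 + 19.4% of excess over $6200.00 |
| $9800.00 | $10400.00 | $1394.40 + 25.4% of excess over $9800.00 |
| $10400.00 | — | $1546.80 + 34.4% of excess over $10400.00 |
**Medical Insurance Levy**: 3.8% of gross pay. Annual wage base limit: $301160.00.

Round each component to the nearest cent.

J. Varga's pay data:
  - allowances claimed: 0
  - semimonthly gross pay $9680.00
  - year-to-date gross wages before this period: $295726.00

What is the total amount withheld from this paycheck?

$1577.61

Provincial Income Tax: taxable = $9680.00
  $696.00 + 19.4% × ($9680.00 − $6200.00) = $696.00 + 19.4% × $3480.00 = $1371.12
Medical Insurance Levy: cap $301160.00 − YTD $295726.00 = $5434.00 subject; 3.8% × $5434.00 = $206.49
Total: $1371.12 + $206.49 = $1577.61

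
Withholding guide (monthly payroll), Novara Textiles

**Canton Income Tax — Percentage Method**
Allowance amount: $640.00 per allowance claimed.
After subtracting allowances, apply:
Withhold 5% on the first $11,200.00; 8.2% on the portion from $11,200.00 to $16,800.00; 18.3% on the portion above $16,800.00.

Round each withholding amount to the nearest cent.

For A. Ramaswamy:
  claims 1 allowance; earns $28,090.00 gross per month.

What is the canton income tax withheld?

Canton Income Tax: taxable = $28,090.00 − 1×$640.00 = $27,450.00
  $1,019.20 + 18.3% × ($27,450.00 − $16,800.00) = $1,019.20 + 18.3% × $10,650.00 = $2,968.15

$2,968.15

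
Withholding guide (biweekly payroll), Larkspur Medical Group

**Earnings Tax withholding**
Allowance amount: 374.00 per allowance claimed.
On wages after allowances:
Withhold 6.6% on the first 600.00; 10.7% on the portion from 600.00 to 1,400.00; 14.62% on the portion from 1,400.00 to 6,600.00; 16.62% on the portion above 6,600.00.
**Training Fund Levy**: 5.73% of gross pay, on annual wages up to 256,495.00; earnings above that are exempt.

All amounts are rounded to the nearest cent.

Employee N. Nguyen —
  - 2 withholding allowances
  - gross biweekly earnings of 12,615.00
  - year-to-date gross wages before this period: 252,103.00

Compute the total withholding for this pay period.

Earnings Tax: taxable = 12,615.00 − 2×374.00 = 11,867.00
  885.44 + 16.62% × (11,867.00 − 6,600.00) = 885.44 + 16.62% × 5,267.00 = 1,760.82
Training Fund Levy: cap 256,495.00 − YTD 252,103.00 = 4,392.00 subject; 5.73% × 4,392.00 = 251.66
Total: 1,760.82 + 251.66 = 2,012.48

2,012.48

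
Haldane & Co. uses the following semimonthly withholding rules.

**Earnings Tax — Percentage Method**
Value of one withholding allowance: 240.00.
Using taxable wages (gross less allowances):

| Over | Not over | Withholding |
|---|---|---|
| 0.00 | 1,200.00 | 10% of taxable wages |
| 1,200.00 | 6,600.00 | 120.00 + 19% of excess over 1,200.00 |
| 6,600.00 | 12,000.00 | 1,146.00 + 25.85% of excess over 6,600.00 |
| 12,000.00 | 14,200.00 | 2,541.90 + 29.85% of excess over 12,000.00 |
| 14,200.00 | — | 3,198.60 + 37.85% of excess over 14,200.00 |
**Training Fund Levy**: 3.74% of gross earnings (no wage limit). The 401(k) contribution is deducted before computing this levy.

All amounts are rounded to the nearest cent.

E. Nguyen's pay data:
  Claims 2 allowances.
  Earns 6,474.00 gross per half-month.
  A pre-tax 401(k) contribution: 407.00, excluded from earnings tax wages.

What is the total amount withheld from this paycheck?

Earnings Tax: taxable = 6,474.00 − 407.00 − 2×240.00 = 5,587.00
  120.00 + 19% × (5,587.00 − 1,200.00) = 120.00 + 19% × 4,387.00 = 953.53
Training Fund Levy: 3.74% × 6,067.00 = 226.91
Total: 953.53 + 226.91 = 1,180.44

1,180.44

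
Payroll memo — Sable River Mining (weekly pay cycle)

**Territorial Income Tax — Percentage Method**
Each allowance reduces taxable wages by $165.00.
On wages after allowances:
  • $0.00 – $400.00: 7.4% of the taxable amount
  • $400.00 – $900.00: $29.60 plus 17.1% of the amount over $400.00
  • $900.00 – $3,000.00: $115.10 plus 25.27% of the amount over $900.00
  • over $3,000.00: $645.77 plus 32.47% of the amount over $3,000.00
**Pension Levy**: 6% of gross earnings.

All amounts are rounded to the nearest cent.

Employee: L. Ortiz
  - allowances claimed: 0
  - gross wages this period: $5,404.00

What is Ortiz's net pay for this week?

Territorial Income Tax: taxable = $5,404.00
  $645.77 + 32.47% × ($5,404.00 − $3,000.00) = $645.77 + 32.47% × $2,404.00 = $1,426.35
Pension Levy: 6% × $5,404.00 = $324.24
Total withheld: $1,426.35 + $324.24 = $1,750.59
Net pay: $5,404.00 − $1,750.59 = $3,653.41

$3,653.41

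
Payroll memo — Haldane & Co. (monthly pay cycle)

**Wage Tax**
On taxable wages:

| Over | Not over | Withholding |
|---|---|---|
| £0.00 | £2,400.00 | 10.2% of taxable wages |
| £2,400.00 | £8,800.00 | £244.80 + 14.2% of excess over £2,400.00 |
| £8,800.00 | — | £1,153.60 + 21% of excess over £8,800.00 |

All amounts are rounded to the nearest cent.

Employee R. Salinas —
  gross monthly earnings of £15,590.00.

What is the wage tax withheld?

£2,579.50

Wage Tax: taxable = £15,590.00
  £1,153.60 + 21% × (£15,590.00 − £8,800.00) = £1,153.60 + 21% × £6,790.00 = £2,579.50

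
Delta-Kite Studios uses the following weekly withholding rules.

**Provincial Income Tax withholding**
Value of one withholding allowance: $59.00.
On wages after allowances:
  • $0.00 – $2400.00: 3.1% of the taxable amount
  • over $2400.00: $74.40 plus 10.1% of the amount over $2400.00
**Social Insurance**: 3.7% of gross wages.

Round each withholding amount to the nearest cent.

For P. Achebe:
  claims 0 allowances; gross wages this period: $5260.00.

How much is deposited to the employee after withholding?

$4702.12

Provincial Income Tax: taxable = $5260.00
  $74.40 + 10.1% × ($5260.00 − $2400.00) = $74.40 + 10.1% × $2860.00 = $363.26
Social Insurance: 3.7% × $5260.00 = $194.62
Total withheld: $363.26 + $194.62 = $557.88
Net pay: $5260.00 − $557.88 = $4702.12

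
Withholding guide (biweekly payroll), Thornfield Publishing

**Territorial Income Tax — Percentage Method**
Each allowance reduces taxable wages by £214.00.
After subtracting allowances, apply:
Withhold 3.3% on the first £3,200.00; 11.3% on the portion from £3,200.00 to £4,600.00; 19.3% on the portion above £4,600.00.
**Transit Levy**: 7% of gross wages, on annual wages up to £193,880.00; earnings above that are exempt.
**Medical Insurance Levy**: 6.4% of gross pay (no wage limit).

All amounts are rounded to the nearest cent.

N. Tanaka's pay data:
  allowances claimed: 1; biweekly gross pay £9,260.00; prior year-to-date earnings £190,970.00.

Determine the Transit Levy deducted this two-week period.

£203.70

Transit Levy: cap £193,880.00 − YTD £190,970.00 = £2,910.00 subject; 7% × £2,910.00 = £203.70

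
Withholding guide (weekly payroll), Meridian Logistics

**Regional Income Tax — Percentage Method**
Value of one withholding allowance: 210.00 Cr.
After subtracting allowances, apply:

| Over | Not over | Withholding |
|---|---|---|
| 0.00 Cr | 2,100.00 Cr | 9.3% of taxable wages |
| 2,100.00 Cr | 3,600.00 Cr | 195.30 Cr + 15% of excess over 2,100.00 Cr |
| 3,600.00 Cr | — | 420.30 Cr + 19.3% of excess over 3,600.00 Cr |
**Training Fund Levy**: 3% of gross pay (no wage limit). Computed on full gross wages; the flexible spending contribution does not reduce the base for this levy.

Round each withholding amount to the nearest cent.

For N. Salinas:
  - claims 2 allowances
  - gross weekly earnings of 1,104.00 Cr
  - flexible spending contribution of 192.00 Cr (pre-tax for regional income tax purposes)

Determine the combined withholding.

78.88 Cr

Regional Income Tax: taxable = 1,104.00 Cr − 192.00 Cr − 2×210.00 Cr = 492.00 Cr
  9.3% × 492.00 Cr = 45.76 Cr
Training Fund Levy: 3% × 1,104.00 Cr = 33.12 Cr
Total: 45.76 Cr + 33.12 Cr = 78.88 Cr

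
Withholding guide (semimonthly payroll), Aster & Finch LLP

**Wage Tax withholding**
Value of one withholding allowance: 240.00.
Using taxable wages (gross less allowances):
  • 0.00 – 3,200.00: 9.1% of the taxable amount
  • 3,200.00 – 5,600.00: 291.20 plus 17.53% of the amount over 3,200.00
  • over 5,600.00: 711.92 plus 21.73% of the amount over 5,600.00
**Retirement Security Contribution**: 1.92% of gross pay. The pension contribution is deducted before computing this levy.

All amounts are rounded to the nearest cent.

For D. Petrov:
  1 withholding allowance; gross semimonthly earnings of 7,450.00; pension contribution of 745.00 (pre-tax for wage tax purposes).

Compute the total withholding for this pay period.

Wage Tax: taxable = 7,450.00 − 745.00 − 1×240.00 = 6,465.00
  711.92 + 21.73% × (6,465.00 − 5,600.00) = 711.92 + 21.73% × 865.00 = 899.88
Retirement Security Contribution: 1.92% × 6,705.00 = 128.74
Total: 899.88 + 128.74 = 1,028.62

1,028.62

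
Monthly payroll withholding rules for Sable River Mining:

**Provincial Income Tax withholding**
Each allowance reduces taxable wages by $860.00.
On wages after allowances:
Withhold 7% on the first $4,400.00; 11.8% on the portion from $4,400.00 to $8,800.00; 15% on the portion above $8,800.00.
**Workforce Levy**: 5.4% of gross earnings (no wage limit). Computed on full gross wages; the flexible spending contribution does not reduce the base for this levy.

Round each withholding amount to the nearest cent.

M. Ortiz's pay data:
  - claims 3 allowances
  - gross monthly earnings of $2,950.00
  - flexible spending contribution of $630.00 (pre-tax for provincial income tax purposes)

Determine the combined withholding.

Provincial Income Tax: taxable = $2,950.00 − $630.00 − 3×$860.00 = $-260.00
  Taxable ≤ 0 → $0.00
Workforce Levy: 5.4% × $2,950.00 = $159.30
Total: $0.00 + $159.30 = $159.30

$159.30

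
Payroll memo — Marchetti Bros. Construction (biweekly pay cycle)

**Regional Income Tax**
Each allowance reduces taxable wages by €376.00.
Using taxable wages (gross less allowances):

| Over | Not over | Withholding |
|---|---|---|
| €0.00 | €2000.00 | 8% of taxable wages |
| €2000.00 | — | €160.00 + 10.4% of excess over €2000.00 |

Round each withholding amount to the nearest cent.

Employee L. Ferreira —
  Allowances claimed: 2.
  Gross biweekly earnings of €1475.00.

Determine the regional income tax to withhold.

Regional Income Tax: taxable = €1475.00 − 2×€376.00 = €723.00
  8% × €723.00 = €57.84

€57.84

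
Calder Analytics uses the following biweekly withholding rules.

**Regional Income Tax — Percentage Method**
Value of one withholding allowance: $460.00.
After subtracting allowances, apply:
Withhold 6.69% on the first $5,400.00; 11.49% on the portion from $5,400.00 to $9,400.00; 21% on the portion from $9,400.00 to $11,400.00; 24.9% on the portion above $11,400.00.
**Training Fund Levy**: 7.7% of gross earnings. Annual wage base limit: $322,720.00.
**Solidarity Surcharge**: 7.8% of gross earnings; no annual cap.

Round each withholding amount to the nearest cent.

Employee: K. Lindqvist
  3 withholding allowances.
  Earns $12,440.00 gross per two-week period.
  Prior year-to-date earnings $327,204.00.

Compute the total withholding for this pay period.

$2,139.78

Regional Income Tax: taxable = $12,440.00 − 3×$460.00 = $11,060.00
  $820.86 + 21% × ($11,060.00 − $9,400.00) = $820.86 + 21% × $1,660.00 = $1,169.46
Training Fund Levy: YTD $327,204.00 ≥ cap $322,720.00 → $0.00
Solidarity Surcharge: 7.8% × $12,440.00 = $970.32
Total: $1,169.46 + $0.00 + $970.32 = $2,139.78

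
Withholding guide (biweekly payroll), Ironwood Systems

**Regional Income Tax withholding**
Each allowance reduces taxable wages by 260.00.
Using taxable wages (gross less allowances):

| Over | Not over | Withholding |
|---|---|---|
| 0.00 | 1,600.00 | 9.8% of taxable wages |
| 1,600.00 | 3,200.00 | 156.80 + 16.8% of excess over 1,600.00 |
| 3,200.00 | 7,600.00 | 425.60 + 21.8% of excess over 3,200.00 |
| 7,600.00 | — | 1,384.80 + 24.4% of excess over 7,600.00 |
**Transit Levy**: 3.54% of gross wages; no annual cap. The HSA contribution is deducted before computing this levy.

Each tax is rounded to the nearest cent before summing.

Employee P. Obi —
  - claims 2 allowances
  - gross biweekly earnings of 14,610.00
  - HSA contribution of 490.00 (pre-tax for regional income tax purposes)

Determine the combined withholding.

3,348.65

Regional Income Tax: taxable = 14,610.00 − 490.00 − 2×260.00 = 13,600.00
  1,384.80 + 24.4% × (13,600.00 − 7,600.00) = 1,384.80 + 24.4% × 6,000.00 = 2,848.80
Transit Levy: 3.54% × 14,120.00 = 499.85
Total: 2,848.80 + 499.85 = 3,348.65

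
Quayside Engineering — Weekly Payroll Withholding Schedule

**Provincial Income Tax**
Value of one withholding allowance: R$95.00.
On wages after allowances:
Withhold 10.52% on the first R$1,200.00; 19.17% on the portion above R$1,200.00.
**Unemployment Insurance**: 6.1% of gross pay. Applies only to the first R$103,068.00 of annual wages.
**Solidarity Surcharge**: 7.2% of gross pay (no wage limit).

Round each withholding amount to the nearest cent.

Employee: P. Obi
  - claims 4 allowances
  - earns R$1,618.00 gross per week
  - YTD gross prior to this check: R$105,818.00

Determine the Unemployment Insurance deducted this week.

R$0.00

Unemployment Insurance: YTD R$105,818.00 ≥ cap R$103,068.00 → R$0.00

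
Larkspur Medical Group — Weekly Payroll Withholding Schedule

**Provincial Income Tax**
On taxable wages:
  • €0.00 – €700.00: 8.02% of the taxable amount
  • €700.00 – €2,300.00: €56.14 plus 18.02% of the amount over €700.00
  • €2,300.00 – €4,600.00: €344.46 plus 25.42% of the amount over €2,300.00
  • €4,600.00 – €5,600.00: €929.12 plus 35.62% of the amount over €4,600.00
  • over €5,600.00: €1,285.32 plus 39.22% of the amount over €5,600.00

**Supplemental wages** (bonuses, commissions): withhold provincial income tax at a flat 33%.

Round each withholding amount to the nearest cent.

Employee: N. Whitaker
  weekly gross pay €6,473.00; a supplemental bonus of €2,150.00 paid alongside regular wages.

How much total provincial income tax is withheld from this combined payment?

Provincial Income Tax: taxable = €6,473.00
  €1,285.32 + 39.22% × (€6,473.00 − €5,600.00) = €1,285.32 + 39.22% × €873.00 = €1,627.71
Supplemental (33% flat on bonus): 33% × €2,150.00 = €709.50
Total provincial income tax: €1,627.71 + €709.50 = €2,337.21

€2,337.21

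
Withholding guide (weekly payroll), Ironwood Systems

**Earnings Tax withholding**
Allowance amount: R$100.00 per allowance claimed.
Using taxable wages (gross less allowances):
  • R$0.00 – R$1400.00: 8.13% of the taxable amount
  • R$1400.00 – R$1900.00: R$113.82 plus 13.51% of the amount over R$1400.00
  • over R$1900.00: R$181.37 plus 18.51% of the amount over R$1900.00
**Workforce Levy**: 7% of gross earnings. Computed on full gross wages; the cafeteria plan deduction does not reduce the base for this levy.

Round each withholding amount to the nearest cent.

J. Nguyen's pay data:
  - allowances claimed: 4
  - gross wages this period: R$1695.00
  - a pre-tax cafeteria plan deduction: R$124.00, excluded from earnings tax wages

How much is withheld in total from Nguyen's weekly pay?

R$213.85

Earnings Tax: taxable = R$1695.00 − R$124.00 − 4×R$100.00 = R$1171.00
  8.13% × R$1171.00 = R$95.20
Workforce Levy: 7% × R$1695.00 = R$118.65
Total: R$95.20 + R$118.65 = R$213.85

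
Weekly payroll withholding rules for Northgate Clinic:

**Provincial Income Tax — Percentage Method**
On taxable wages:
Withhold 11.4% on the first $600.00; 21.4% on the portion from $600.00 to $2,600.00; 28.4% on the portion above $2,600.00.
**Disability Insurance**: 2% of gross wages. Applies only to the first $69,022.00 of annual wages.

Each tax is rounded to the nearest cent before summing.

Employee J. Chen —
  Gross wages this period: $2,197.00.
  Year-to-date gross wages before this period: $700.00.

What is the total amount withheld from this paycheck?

Provincial Income Tax: taxable = $2,197.00
  $68.40 + 21.4% × ($2,197.00 − $600.00) = $68.40 + 21.4% × $1,597.00 = $410.16
Disability Insurance: 2% × $2,197.00 = $43.94
Total: $410.16 + $43.94 = $454.10

$454.10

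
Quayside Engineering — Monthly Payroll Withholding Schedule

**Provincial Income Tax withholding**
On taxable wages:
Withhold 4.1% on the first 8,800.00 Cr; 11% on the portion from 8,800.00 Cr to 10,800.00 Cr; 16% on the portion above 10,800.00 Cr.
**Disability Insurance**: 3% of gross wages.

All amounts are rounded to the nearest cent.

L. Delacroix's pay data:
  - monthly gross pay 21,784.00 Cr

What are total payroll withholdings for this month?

Provincial Income Tax: taxable = 21,784.00 Cr
  580.80 Cr + 16% × (21,784.00 Cr − 10,800.00 Cr) = 580.80 Cr + 16% × 10,984.00 Cr = 2,338.24 Cr
Disability Insurance: 3% × 21,784.00 Cr = 653.52 Cr
Total: 2,338.24 Cr + 653.52 Cr = 2,991.76 Cr

2,991.76 Cr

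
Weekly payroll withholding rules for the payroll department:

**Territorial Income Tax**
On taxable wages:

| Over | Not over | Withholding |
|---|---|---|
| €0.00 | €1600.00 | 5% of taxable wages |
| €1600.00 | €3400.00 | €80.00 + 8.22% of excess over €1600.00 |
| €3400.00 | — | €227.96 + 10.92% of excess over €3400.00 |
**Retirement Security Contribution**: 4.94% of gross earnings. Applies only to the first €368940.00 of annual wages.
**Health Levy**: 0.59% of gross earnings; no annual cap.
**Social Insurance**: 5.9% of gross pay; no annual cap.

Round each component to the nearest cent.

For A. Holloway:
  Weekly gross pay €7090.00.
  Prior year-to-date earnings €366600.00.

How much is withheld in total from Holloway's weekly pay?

Territorial Income Tax: taxable = €7090.00
  €227.96 + 10.92% × (€7090.00 − €3400.00) = €227.96 + 10.92% × €3690.00 = €630.91
Retirement Security Contribution: cap €368940.00 − YTD €366600.00 = €2340.00 subject; 4.94% × €2340.00 = €115.60
Health Levy: 0.59% × €7090.00 = €41.83
Social Insurance: 5.9% × €7090.00 = €418.31
Total: €630.91 + €115.60 + €41.83 + €418.31 = €1206.65

€1206.65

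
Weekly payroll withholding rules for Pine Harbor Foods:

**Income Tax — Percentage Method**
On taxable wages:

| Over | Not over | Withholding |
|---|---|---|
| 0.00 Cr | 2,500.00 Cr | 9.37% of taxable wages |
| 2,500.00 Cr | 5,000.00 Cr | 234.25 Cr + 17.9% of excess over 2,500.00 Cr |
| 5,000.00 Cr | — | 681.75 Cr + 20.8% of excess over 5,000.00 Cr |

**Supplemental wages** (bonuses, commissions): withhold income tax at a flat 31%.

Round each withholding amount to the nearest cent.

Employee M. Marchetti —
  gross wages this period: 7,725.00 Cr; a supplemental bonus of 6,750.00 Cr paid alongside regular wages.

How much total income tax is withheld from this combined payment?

Income Tax: taxable = 7,725.00 Cr
  681.75 Cr + 20.8% × (7,725.00 Cr − 5,000.00 Cr) = 681.75 Cr + 20.8% × 2,725.00 Cr = 1,248.55 Cr
Supplemental (31% flat on bonus): 31% × 6,750.00 Cr = 2,092.50 Cr
Total income tax: 1,248.55 Cr + 2,092.50 Cr = 3,341.05 Cr

3,341.05 Cr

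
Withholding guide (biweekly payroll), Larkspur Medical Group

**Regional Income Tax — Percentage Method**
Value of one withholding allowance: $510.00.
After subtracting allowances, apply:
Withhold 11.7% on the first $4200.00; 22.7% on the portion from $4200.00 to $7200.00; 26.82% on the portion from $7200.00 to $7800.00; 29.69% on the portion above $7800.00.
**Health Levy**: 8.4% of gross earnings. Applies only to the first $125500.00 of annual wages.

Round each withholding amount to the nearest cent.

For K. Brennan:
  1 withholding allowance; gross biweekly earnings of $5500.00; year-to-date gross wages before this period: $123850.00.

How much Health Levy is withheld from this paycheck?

$138.60

Health Levy: cap $125500.00 − YTD $123850.00 = $1650.00 subject; 8.4% × $1650.00 = $138.60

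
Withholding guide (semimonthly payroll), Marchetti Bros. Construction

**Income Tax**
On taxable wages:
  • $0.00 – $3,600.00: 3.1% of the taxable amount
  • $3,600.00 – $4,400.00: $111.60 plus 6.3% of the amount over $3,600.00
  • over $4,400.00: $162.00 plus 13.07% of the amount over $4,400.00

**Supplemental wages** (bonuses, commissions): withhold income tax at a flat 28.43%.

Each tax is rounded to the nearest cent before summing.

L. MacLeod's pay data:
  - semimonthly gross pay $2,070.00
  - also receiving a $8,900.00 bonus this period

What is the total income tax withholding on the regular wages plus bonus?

Income Tax: taxable = $2,070.00
  3.1% × $2,070.00 = $64.17
Supplemental (28.43% flat on bonus): 28.43% × $8,900.00 = $2,530.27
Total income tax: $64.17 + $2,530.27 = $2,594.44

$2,594.44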